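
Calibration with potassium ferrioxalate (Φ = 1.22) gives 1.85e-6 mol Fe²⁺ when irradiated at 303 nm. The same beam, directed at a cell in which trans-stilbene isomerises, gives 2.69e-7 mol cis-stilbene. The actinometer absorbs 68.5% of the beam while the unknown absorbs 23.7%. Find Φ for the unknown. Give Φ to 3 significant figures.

Photons absorbed by the actinometer: 1.85e-6 / 1.22 = 1.516e-6 mol.
Incident flux: 1.516e-6 / 0.685 = 2.213e-6 einstein.
Absorbed by unknown: 0.237 × 2.213e-6 = 5.245e-7 mol.
Φ(unknown) = 2.69e-7 / 5.245e-7 = 0.513.

Φ = 0.513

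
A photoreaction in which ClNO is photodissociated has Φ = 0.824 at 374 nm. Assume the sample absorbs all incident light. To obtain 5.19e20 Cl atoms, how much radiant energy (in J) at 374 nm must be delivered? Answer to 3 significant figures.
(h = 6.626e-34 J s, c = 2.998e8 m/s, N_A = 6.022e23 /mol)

Product: 5.19e20 / 6.022e23 = 8.618e-4 mol.
Photons that must be absorbed: 8.618e-4 / 0.824 = 0.001046 mol.
Photon energy: hc/λ = 5.311e-19 J; per mole, 3.198e5 J mol⁻¹.
Energy required: 0.001046 × 3.198e5 = 335 J.

335 J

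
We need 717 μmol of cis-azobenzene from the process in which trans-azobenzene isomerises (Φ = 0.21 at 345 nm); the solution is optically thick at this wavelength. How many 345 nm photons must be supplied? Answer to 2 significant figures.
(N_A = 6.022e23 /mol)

Product: 717 μmol = 7.17e-4 mol.
Photons that must be absorbed: 7.17e-4 / 0.21 = 0.003414 mol.
Photon count: 0.003414 × 6.022e23 = 2.1e21.

2.1e21 photons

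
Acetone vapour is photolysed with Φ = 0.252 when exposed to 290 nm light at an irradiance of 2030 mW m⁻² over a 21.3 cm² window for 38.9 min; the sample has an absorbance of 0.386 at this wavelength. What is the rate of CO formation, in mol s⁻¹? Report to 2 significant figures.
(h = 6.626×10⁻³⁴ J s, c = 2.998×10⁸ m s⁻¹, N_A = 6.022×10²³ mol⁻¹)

1.6×10⁻⁹ mol s⁻¹

Photon energy at 290 nm: hc/λ = (6.626×10⁻³⁴)(2.998×10⁸)/(290×10⁻⁹) = 6.850×10⁻¹⁹ J.
Energy delivered: (2030 mW m⁻²)(21.3×10⁻⁴ m²)(2334 s) = 10.09 J.
Photons incident: 10.09 / 6.850×10⁻¹⁹ = 1.473×10¹⁹, i.e. 1.473×10¹⁹/6.022×10²³ = 2.446×10⁻⁵ mol.
Fraction absorbed: 1 − 10^(−0.386) = 0.5889.
Photons absorbed: 0.5889 × 2.446×10⁻⁵ = 1.440×10⁻⁵ mol.
Product formed: 0.252 × 1.440×10⁻⁵ = 3.629×10⁻⁶ mol.
Rate: 3.629×10⁻⁶ / 2334 s = 1.6×10⁻⁹ mol s⁻¹.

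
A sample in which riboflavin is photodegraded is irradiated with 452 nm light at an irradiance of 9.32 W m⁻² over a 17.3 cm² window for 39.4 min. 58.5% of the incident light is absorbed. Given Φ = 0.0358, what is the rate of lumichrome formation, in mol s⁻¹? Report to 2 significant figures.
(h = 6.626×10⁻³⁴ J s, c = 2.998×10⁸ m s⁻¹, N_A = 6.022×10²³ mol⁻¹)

1.3×10⁻⁹ mol s⁻¹

Photon energy at 452 nm: hc/λ = (6.626×10⁻³⁴)(2.998×10⁸)/(452×10⁻⁹) = 4.395×10⁻¹⁹ J.
Energy delivered: (9.32 W m⁻²)(17.3×10⁻⁴ m²)(2364 s) = 38.12 J.
Photons incident: 38.12 / 4.395×10⁻¹⁹ = 8.673×10¹⁹, i.e. 8.673×10¹⁹/6.022×10²³ = 1.440×10⁻⁴ mol.
Photons absorbed: 0.585 × 1.440×10⁻⁴ = 8.424×10⁻⁵ mol.
Product formed: 0.0358 × 8.424×10⁻⁵ = 3.016×10⁻⁶ mol.
Rate: 3.016×10⁻⁶ / 2364 s = 1.3×10⁻⁹ mol s⁻¹.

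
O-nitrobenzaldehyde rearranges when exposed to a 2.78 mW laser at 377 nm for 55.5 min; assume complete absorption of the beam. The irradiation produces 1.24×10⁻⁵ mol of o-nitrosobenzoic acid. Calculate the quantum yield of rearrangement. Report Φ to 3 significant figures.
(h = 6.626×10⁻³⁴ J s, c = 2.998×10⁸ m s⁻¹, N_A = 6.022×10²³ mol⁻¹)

Photon energy at 377 nm: hc/λ = (6.626×10⁻³⁴)(2.998×10⁸)/(377×10⁻⁹) = 5.269×10⁻¹⁹ J.
Energy delivered: (2.78 mW)(3330 s) = 9.257 J.
Photons incident: 9.257 / 5.269×10⁻¹⁹ = 1.757×10¹⁹, i.e. 1.757×10¹⁹/6.022×10²³ = 2.918×10⁻⁵ mol.
Φ = 1.24×10⁻⁵ mol / 2.918×10⁻⁵ mol photons = 0.425.

Φ = 0.425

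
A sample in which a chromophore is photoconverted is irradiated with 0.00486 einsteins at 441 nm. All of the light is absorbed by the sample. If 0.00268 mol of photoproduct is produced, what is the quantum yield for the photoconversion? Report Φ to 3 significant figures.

Φ = 0.551

Φ = 0.00268 mol / 0.00486 mol photons = 0.551.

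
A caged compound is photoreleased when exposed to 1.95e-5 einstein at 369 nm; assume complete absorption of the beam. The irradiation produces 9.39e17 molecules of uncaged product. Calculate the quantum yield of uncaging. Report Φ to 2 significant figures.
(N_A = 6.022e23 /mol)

Product: 9.39e17 / 6.022e23 = 1.559e-6 mol.
Φ = 1.559e-6 mol / 1.95e-5 mol photons = 0.080.

Φ = 0.080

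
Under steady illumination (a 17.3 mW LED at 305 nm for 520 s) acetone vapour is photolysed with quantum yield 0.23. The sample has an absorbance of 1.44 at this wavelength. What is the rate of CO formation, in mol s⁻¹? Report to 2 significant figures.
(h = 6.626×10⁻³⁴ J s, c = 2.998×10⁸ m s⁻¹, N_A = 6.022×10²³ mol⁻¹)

Photon energy at 305 nm: hc/λ = (6.626×10⁻³⁴)(2.998×10⁸)/(305×10⁻⁹) = 6.513×10⁻¹⁹ J.
Energy delivered: (17.3 mW)(520 s) = 8.996 J.
Photons incident: 8.996 / 6.513×10⁻¹⁹ = 1.381×10¹⁹, i.e. 1.381×10¹⁹/6.022×10²³ = 2.293×10⁻⁵ mol.
Fraction absorbed: 1 − 10^(−1.44) = 0.9637.
Photons absorbed: 0.9637 × 2.293×10⁻⁵ = 2.210×10⁻⁵ mol.
Product formed: 0.23 × 2.210×10⁻⁵ = 5.083×10⁻⁶ mol.
Rate: 5.083×10⁻⁶ / 520 s = 9.8×10⁻⁹ mol s⁻¹.

9.8×10⁻⁹ mol s⁻¹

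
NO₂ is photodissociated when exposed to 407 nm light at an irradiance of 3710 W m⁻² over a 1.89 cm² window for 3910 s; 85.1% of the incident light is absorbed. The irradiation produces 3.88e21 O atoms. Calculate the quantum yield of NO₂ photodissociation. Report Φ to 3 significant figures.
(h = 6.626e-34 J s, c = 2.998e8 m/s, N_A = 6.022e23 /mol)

Φ = 0.812

Product: 3.88e21 / 6.022e23 = 0.006443 mol.
Photon energy at 407 nm: hc/λ = (6.626e-34)(2.998e8)/(407e-9) = 4.881e-19 J.
Energy delivered: (3710 W m⁻²)(1.89e-4 m²)(3910 s) = 2742 J.
Photons incident: 2742 / 4.881e-19 = 5.618e21, i.e. 5.618e21/6.022e23 = 0.009329 mol.
Photons absorbed: 0.851 × 0.009329 = 0.007939 mol.
Φ = 0.006443 mol / 0.007939 mol photons = 0.812.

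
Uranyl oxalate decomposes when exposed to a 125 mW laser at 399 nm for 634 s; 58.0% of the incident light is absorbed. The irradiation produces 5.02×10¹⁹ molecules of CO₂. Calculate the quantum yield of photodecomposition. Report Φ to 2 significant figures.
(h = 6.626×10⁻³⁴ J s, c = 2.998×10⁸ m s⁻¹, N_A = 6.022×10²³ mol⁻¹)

Product: 5.02×10¹⁹ / 6.022×10²³ = 8.336×10⁻⁵ mol.
Photon energy at 399 nm: hc/λ = (6.626×10⁻³⁴)(2.998×10⁸)/(399×10⁻⁹) = 4.979×10⁻¹⁹ J.
Energy delivered: (125 mW)(634 s) = 79.25 J.
Photons incident: 79.25 / 4.979×10⁻¹⁹ = 1.592×10²⁰, i.e. 1.592×10²⁰/6.022×10²³ = 2.644×10⁻⁴ mol.
Photons absorbed: 0.580 × 2.644×10⁻⁴ = 1.534×10⁻⁴ mol.
Φ = 8.336×10⁻⁵ mol / 1.534×10⁻⁴ mol photons = 0.54.

Φ = 0.54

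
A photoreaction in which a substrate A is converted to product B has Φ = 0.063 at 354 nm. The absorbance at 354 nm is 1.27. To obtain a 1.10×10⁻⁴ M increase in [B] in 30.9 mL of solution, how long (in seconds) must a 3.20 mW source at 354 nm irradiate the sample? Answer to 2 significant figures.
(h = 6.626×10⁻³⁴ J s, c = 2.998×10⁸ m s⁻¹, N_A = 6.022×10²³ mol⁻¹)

Product: (1.10×10⁻⁴ M)(0.0309 L) = 3.399×10⁻⁶ mol.
Photons that must be absorbed: 3.399×10⁻⁶ / 0.063 = 5.395×10⁻⁵ mol.
Fraction absorbed: 1 − 10^(−1.27) = 0.9463.
Incident photons needed: 5.395×10⁻⁵ / 0.9463 = 5.701×10⁻⁵ mol.
Photon energy: hc/λ = 5.612×10⁻¹⁹ J; per mole, 3.380×10⁵ J mol⁻¹.
Energy required: 5.701×10⁻⁵ × 3.380×10⁵ = 19.27 J.
Time: 19.27 J / 0.0032 W = 6000 s.

t ≈ 6000 s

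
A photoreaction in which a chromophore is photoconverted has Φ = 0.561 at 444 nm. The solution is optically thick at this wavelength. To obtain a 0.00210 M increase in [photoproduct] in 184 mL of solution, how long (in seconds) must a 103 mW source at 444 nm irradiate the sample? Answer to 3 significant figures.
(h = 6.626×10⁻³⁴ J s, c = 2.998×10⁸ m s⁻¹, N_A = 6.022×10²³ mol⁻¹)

t ≈ 1800 s

Product: (0.00210 M)(0.184 L) = 3.864×10⁻⁴ mol.
Photons that must be absorbed: 3.864×10⁻⁴ / 0.561 = 6.888×10⁻⁴ mol.
Photon energy: hc/λ = 4.474×10⁻¹⁹ J; per mole, 2.694×10⁵ J mol⁻¹.
Energy required: 6.888×10⁻⁴ × 2.694×10⁵ = 185.6 J.
Time: 185.6 J / 0.103 W = 1800 s.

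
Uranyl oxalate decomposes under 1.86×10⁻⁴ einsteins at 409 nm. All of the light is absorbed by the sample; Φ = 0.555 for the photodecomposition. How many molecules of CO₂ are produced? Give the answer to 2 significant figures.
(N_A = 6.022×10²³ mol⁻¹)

Product: Φ × n_abs = 0.555 × 1.86×10⁻⁴ = 1.032×10⁻⁴ mol.
As a count: 1.032×10⁻⁴ × 6.022×10²³ = 6.2×10¹⁹.

6.2×10¹⁹ molecules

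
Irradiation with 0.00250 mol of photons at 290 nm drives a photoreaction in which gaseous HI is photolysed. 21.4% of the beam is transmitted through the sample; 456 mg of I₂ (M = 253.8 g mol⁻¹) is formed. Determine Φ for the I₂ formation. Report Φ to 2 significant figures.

Product: 456 mg / 253.8 g mol⁻¹ = 0.001797 mol.
Fraction absorbed: 1 − 21.4/100 = 0.7860.
Photons absorbed: 0.7860 × 0.00250 = 0.001965 mol.
Φ = 0.001797 mol / 0.001965 mol photons = 0.91.

Φ = 0.91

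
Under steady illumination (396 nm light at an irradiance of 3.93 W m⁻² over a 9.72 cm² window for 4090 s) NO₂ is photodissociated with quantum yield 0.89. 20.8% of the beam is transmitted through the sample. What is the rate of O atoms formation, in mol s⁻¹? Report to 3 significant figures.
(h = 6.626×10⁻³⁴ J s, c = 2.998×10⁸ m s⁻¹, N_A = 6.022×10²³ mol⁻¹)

Photon energy at 396 nm: hc/λ = (6.626×10⁻³⁴)(2.998×10⁸)/(396×10⁻⁹) = 5.016×10⁻¹⁹ J.
Energy delivered: (3.93 W m⁻²)(9.72×10⁻⁴ m²)(4090 s) = 15.62 J.
Photons incident: 15.62 / 5.016×10⁻¹⁹ = 3.114×10¹⁹, i.e. 3.114×10¹⁹/6.022×10²³ = 5.171×10⁻⁵ mol.
Fraction absorbed: 1 − 20.8/100 = 0.7920.
Photons absorbed: 0.7920 × 5.171×10⁻⁵ = 4.095×10⁻⁵ mol.
Product formed: 0.89 × 4.095×10⁻⁵ = 3.645×10⁻⁵ mol.
Rate: 3.645×10⁻⁵ / 4090 s = 8.91×10⁻⁹ mol s⁻¹.

8.91×10⁻⁹ mol s⁻¹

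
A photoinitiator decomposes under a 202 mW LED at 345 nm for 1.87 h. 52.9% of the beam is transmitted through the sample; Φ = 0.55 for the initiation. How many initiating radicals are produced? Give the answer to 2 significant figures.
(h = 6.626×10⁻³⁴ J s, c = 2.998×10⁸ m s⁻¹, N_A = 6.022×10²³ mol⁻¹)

6.1×10²⁰ initiating radicals

Photon energy at 345 nm: hc/λ = (6.626×10⁻³⁴)(2.998×10⁸)/(345×10⁻⁹) = 5.758×10⁻¹⁹ J.
Energy delivered: (202 mW)(6732 s) = 1360 J.
Photons incident: 1360 / 5.758×10⁻¹⁹ = 2.362×10²¹, i.e. 2.362×10²¹/6.022×10²³ = 0.003922 mol.
Fraction absorbed: 1 − 52.9/100 = 0.4710.
Photons absorbed: 0.4710 × 0.003922 = 0.001847 mol.
Product: Φ × n_abs = 0.55 × 0.001847 = 0.001016 mol.
As a count: 0.001016 × 6.022×10²³ = 6.1×10²⁰.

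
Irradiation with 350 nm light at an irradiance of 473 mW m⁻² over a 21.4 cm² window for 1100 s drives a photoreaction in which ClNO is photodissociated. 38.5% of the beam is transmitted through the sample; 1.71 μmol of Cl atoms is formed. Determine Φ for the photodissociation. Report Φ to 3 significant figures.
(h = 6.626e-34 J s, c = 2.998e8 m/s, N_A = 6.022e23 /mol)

Product: 1.71 μmol = 1.71e-6 mol.
Photon energy at 350 nm: hc/λ = (6.626e-34)(2.998e8)/(350e-9) = 5.676e-19 J.
Energy delivered: (473 mW m⁻²)(21.4e-4 m²)(1100 s) = 1.113 J.
Photons incident: 1.113 / 5.676e-19 = 1.961e18, i.e. 1.961e18/6.022e23 = 3.256e-6 mol.
Fraction absorbed: 1 − 38.5/100 = 0.6150.
Photons absorbed: 0.6150 × 3.256e-6 = 2.002e-6 mol.
Φ = 1.71e-6 mol / 2.002e-6 mol photons = 0.854.

Φ = 0.854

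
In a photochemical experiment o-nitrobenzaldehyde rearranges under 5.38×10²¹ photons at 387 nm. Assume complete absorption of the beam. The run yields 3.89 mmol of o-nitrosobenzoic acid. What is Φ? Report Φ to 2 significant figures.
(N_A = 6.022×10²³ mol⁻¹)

Φ = 0.44

Product: 3.89 mmol = 0.00389 mol.
Moles of photons: 5.38×10²¹ / 6.022×10²³ = 0.008934 mol.
Φ = 0.00389 mol / 0.008934 mol photons = 0.44.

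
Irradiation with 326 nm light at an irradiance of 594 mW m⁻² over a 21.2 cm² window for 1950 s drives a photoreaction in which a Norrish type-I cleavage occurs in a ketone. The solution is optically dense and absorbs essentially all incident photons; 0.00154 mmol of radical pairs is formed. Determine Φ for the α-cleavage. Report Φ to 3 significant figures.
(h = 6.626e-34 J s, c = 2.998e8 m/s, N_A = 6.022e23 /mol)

Φ = 0.230

Product: 0.00154 mmol = 1.54e-6 mol.
Photon energy at 326 nm: hc/λ = (6.626e-34)(2.998e8)/(326e-9) = 6.093e-19 J.
Energy delivered: (594 mW m⁻²)(21.2e-4 m²)(1950 s) = 2.456 J.
Photons incident: 2.456 / 6.093e-19 = 4.031e18, i.e. 4.031e18/6.022e23 = 6.694e-6 mol.
Φ = 1.54e-6 mol / 6.694e-6 mol photons = 0.230.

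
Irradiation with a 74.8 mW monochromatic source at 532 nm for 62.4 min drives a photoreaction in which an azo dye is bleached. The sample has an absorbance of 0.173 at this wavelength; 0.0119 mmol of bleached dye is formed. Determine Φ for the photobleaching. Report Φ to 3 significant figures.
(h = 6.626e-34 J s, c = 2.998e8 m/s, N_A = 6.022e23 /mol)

Φ = 0.0291

Product: 0.0119 mmol = 1.19e-5 mol.
Photon energy at 532 nm: hc/λ = (6.626e-34)(2.998e8)/(532e-9) = 3.734e-19 J.
Energy delivered: (74.8 mW)(3744 s) = 280.1 J.
Photons incident: 280.1 / 3.734e-19 = 7.501e20, i.e. 7.501e20/6.022e23 = 0.001246 mol.
Fraction absorbed: 1 − 10^(−0.173) = 0.3286.
Photons absorbed: 0.3286 × 0.001246 = 4.094e-4 mol.
Φ = 1.19e-5 mol / 4.094e-4 mol photons = 0.0291.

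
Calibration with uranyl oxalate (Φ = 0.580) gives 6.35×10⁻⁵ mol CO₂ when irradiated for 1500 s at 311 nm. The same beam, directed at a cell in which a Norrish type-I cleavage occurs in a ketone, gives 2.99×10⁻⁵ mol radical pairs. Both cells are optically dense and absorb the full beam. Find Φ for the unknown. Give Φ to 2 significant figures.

Photons absorbed by the actinometer: 6.35×10⁻⁵ / 0.580 = 1.095×10⁻⁴ mol.
Φ(unknown) = 2.99×10⁻⁵ / 1.095×10⁻⁴ = 0.27.

Φ = 0.27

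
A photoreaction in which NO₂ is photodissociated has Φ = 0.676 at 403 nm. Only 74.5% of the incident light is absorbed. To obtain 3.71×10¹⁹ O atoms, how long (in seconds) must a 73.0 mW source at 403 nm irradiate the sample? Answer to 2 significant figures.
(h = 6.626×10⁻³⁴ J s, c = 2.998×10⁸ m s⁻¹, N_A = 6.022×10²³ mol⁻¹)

Product: 3.71×10¹⁹ / 6.022×10²³ = 6.161×10⁻⁵ mol.
Photons that must be absorbed: 6.161×10⁻⁵ / 0.676 = 9.114×10⁻⁵ mol.
Incident photons needed: 9.114×10⁻⁵ / 0.745 = 1.223×10⁻⁴ mol.
Photon energy: hc/λ = 4.929×10⁻¹⁹ J; per mole, 2.968×10⁵ J mol⁻¹.
Energy required: 1.223×10⁻⁴ × 2.968×10⁵ = 36.30 J.
Time: 36.30 J / 0.073 W = 500 s.

t ≈ 500 s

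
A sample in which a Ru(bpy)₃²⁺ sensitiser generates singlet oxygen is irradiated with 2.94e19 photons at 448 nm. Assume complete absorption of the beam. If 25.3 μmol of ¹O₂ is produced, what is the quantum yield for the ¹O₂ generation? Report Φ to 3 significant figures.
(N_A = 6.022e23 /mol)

Φ = 0.518

Product: 25.3 μmol = 2.53e-5 mol.
Moles of photons: 2.94e19 / 6.022e23 = 4.882e-5 mol.
Φ = 2.53e-5 mol / 4.882e-5 mol photons = 0.518.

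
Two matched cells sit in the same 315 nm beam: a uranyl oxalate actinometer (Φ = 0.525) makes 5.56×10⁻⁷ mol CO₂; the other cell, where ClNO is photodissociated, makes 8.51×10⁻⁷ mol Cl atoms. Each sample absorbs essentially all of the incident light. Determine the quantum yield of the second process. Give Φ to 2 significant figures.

Photons absorbed by the actinometer: 5.56×10⁻⁷ / 0.525 = 1.059×10⁻⁶ mol.
Φ(unknown) = 8.51×10⁻⁷ / 1.059×10⁻⁶ = 0.80.

Φ = 0.80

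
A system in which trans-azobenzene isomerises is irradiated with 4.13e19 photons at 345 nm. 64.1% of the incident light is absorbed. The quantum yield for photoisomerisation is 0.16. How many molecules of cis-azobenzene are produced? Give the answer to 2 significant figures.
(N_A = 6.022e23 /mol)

Moles of photons: 4.13e19 / 6.022e23 = 6.858e-5 mol.
Photons absorbed: 0.641 × 6.858e-5 = 4.396e-5 mol.
Product: Φ × n_abs = 0.16 × 4.396e-5 = 7.034e-6 mol.
As a count: 7.034e-6 × 6.022e23 = 4.2e18.

4.2e18 molecules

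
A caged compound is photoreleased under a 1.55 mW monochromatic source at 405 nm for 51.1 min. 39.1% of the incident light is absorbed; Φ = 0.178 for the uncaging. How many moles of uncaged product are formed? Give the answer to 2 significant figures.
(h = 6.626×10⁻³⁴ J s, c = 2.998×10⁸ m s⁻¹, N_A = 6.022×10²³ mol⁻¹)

1.1×10⁻⁶ mol

Photon energy at 405 nm: hc/λ = (6.626×10⁻³⁴)(2.998×10⁸)/(405×10⁻⁹) = 4.905×10⁻¹⁹ J.
Energy delivered: (1.55 mW)(3066 s) = 4.752 J.
Photons incident: 4.752 / 4.905×10⁻¹⁹ = 9.688×10¹⁸, i.e. 9.688×10¹⁸/6.022×10²³ = 1.609×10⁻⁵ mol.
Photons absorbed: 0.391 × 1.609×10⁻⁵ = 6.291×10⁻⁶ mol.
Product: Φ × n_abs = 0.178 × 6.291×10⁻⁶ = 1.120×10⁻⁶ mol.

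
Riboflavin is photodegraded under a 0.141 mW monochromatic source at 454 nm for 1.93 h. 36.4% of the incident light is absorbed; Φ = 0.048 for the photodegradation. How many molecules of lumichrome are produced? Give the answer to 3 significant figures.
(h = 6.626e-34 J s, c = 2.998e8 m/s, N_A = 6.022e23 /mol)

3.91e16 molecules

Photon energy at 454 nm: hc/λ = (6.626e-34)(2.998e8)/(454e-9) = 4.375e-19 J.
Energy delivered: (0.141 mW)(6948 s) = 0.9797 J.
Photons incident: 0.9797 / 4.375e-19 = 2.239e18, i.e. 2.239e18/6.022e23 = 3.718e-6 mol.
Photons absorbed: 0.364 × 3.718e-6 = 1.353e-6 mol.
Product: Φ × n_abs = 0.048 × 1.353e-6 = 6.494e-8 mol.
As a count: 6.494e-8 × 6.022e23 = 3.91e16.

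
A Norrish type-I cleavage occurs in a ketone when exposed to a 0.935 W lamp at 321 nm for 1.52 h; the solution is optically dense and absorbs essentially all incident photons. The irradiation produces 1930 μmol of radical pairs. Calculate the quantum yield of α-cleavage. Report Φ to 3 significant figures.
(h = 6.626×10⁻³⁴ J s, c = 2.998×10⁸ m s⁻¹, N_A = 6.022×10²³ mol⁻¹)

Product: 1930 μmol = 0.00193 mol.
Photon energy at 321 nm: hc/λ = (6.626×10⁻³⁴)(2.998×10⁸)/(321×10⁻⁹) = 6.188×10⁻¹⁹ J.
Energy delivered: (0.935 W)(5472 s) = 5116 J.
Photons incident: 5116 / 6.188×10⁻¹⁹ = 8.268×10²¹, i.e. 8.268×10²¹/6.022×10²³ = 0.01373 mol.
Φ = 0.00193 mol / 0.01373 mol photons = 0.141.

Φ = 0.141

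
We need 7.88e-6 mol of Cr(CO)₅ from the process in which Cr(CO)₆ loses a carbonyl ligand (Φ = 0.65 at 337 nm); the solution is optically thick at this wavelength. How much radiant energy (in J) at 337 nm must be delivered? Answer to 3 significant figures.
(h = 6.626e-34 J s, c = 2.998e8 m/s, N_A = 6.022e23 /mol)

4.30 J

Photons that must be absorbed: 7.88e-6 / 0.65 = 1.212e-5 mol.
Photon energy: hc/λ = 5.895e-19 J; per mole, 3.550e5 J mol⁻¹.
Energy required: 1.212e-5 × 3.550e5 = 4.30 J.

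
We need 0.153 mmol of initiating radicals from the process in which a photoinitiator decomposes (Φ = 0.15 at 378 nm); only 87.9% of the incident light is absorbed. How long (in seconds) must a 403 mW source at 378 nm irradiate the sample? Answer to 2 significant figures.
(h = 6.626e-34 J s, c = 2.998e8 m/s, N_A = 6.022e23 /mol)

t ≈ 910 s

Product: 0.153 mmol = 1.53e-4 mol.
Photons that must be absorbed: 1.53e-4 / 0.15 = 0.001020 mol.
Incident photons needed: 0.001020 / 0.879 = 0.001160 mol.
Photon energy: hc/λ = 5.255e-19 J; per mole, 3.165e5 J mol⁻¹.
Energy required: 0.001160 × 3.165e5 = 367.1 J.
Time: 367.1 J / 0.403 W = 910 s.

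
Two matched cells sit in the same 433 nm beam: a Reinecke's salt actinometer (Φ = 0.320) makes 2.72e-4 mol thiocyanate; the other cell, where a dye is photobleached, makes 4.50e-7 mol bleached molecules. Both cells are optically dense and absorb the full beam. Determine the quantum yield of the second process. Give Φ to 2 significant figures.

Photons absorbed by the actinometer: 2.72e-4 / 0.320 = 8.500e-4 mol.
Φ(unknown) = 4.50e-7 / 8.500e-4 = 5.3e-4.

Φ = 5.3e-4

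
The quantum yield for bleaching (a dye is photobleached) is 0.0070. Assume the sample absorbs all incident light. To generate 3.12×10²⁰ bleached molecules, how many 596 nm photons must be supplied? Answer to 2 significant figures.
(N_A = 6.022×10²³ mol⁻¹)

4.5×10²² photons

Product: 3.12×10²⁰ / 6.022×10²³ = 5.181×10⁻⁴ mol.
Photons that must be absorbed: 5.181×10⁻⁴ / 0.0070 = 0.07401 mol.
Photon count: 0.07401 × 6.022×10²³ = 4.5×10²².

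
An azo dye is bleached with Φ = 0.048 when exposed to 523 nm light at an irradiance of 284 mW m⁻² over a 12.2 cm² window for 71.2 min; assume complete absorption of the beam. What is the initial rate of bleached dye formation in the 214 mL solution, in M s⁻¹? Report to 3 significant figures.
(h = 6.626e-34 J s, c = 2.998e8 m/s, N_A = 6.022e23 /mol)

Photon energy at 523 nm: hc/λ = (6.626e-34)(2.998e8)/(523e-9) = 3.798e-19 J.
Energy delivered: (284 mW m⁻²)(12.2e-4 m²)(4272 s) = 1.480 J.
Photons incident: 1.480 / 3.798e-19 = 3.897e18, i.e. 3.897e18/6.022e23 = 6.471e-6 mol.
Product formed: 0.048 × 6.471e-6 = 3.106e-7 mol.
Rate: 3.106e-7 mol / (4272 s × 0.214 L) = 3.40e-10 M s⁻¹.

3.40e-10 M s⁻¹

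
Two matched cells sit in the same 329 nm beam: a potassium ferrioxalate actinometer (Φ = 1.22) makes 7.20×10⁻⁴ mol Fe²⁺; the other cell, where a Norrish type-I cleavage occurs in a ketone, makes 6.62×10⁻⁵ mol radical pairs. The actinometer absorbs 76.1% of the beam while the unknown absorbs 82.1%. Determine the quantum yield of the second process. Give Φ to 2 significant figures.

Photons absorbed by the actinometer: 7.20×10⁻⁴ / 1.22 = 5.902×10⁻⁴ mol.
Incident flux: 5.902×10⁻⁴ / 0.761 = 7.756×10⁻⁴ einstein.
Absorbed by unknown: 0.821 × 7.756×10⁻⁴ = 6.368×10⁻⁴ mol.
Φ(unknown) = 6.62×10⁻⁵ / 6.368×10⁻⁴ = 0.10.

Φ = 0.10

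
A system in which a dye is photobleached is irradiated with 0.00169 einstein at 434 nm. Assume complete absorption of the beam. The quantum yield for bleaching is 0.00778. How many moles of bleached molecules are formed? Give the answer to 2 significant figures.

1.3×10⁻⁵ mol

Product: Φ × n_abs = 0.00778 × 0.00169 = 1.315×10⁻⁵ mol.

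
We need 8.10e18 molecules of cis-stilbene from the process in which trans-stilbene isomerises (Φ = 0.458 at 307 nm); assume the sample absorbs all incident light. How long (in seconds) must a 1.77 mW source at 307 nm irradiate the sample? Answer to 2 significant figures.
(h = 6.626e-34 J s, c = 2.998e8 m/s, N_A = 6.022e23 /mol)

Product: 8.10e18 / 6.022e23 = 1.345e-5 mol.
Photons that must be absorbed: 1.345e-5 / 0.458 = 2.937e-5 mol.
Photon energy: hc/λ = 6.471e-19 J; per mole, 3.897e5 J mol⁻¹.
Energy required: 2.937e-5 × 3.897e5 = 11.45 J.
Time: 11.45 J / 0.00177 W = 6500 s.

t ≈ 6500 s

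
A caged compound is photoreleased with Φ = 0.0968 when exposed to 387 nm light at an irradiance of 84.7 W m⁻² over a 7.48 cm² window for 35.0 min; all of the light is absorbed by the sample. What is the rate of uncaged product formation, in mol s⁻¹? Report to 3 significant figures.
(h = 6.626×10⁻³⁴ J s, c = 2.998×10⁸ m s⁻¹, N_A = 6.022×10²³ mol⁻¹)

Photon energy at 387 nm: hc/λ = (6.626×10⁻³⁴)(2.998×10⁸)/(387×10⁻⁹) = 5.133×10⁻¹⁹ J.
Energy delivered: (84.7 W m⁻²)(7.48×10⁻⁴ m²)(2100 s) = 133.0 J.
Photons incident: 133.0 / 5.133×10⁻¹⁹ = 2.591×10²⁰, i.e. 2.591×10²⁰/6.022×10²³ = 4.303×10⁻⁴ mol.
Product formed: 0.0968 × 4.303×10⁻⁴ = 4.165×10⁻⁵ mol.
Rate: 4.165×10⁻⁵ / 2100 s = 1.98×10⁻⁸ mol s⁻¹.

1.98×10⁻⁸ mol s⁻¹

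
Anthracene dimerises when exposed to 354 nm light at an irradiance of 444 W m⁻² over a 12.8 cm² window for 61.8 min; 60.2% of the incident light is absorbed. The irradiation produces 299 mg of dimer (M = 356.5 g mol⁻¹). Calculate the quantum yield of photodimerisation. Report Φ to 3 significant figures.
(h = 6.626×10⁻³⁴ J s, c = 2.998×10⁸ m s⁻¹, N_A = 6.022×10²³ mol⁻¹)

Φ = 0.223

Product: 299 mg / 356.5 g mol⁻¹ = 8.387×10⁻⁴ mol.
Photon energy at 354 nm: hc/λ = (6.626×10⁻³⁴)(2.998×10⁸)/(354×10⁻⁹) = 5.612×10⁻¹⁹ J.
Energy delivered: (444 W m⁻²)(12.8×10⁻⁴ m²)(3708 s) = 2107 J.
Photons incident: 2107 / 5.612×10⁻¹⁹ = 3.754×10²¹, i.e. 3.754×10²¹/6.022×10²³ = 0.006234 mol.
Photons absorbed: 0.602 × 0.006234 = 0.003753 mol.
Φ = 8.387×10⁻⁴ mol / 0.003753 mol photons = 0.223.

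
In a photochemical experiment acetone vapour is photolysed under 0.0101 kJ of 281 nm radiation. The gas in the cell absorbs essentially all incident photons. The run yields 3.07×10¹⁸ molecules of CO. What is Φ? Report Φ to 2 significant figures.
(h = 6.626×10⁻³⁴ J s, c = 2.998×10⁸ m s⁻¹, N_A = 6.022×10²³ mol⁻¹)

Φ = 0.21

Product: 3.07×10¹⁸ / 6.022×10²³ = 5.098×10⁻⁶ mol.
Photon energy at 281 nm: hc/λ = (6.626×10⁻³⁴)(2.998×10⁸)/(281×10⁻⁹) = 7.069×10⁻¹⁹ J.
Incident energy: 0.0101 kJ = 10.1 J.
Photons incident: 10.1 / 7.069×10⁻¹⁹ = 1.429×10¹⁹, i.e. 1.429×10¹⁹/6.022×10²³ = 2.373×10⁻⁵ mol.
Φ = 5.098×10⁻⁶ mol / 2.373×10⁻⁵ mol photons = 0.21.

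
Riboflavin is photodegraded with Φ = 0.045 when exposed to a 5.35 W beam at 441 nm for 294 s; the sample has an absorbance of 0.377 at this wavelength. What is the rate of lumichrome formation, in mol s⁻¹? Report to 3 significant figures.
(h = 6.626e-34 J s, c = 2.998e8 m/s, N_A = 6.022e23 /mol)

Photon energy at 441 nm: hc/λ = (6.626e-34)(2.998e8)/(441e-9) = 4.504e-19 J.
Energy delivered: (5.35 W)(294 s) = 1573 J.
Photons incident: 1573 / 4.504e-19 = 3.492e21, i.e. 3.492e21/6.022e23 = 0.005799 mol.
Fraction absorbed: 1 − 10^(−0.377) = 0.5802.
Photons absorbed: 0.5802 × 0.005799 = 0.003365 mol.
Product formed: 0.045 × 0.003365 = 1.514e-4 mol.
Rate: 1.514e-4 / 294 s = 5.15e-7 mol s⁻¹.

5.15e-7 mol s⁻¹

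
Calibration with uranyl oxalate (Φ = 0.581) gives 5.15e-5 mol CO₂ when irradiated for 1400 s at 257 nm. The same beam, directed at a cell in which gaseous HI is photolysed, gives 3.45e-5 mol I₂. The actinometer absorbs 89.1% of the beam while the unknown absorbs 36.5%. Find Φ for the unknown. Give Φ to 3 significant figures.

Φ = 0.950

Photons absorbed by the actinometer: 5.15e-5 / 0.581 = 8.864e-5 mol.
Incident flux: 8.864e-5 / 0.891 = 9.948e-5 einstein.
Absorbed by unknown: 0.365 × 9.948e-5 = 3.631e-5 mol.
Φ(unknown) = 3.45e-5 / 3.631e-5 = 0.950.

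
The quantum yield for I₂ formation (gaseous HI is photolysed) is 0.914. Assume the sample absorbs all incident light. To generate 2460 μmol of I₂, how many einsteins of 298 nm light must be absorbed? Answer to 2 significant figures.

Product: 2460 μmol = 0.00246 mol.
Photons that must be absorbed: 0.00246 / 0.914 = 0.002691 mol.

0.0027 einstein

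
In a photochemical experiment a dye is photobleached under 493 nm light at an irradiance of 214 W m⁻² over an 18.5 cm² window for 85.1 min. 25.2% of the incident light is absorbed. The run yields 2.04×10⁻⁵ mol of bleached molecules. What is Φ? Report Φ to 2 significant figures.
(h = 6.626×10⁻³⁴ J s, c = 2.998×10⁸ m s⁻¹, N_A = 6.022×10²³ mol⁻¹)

Photon energy at 493 nm: hc/λ = (6.626×10⁻³⁴)(2.998×10⁸)/(493×10⁻⁹) = 4.029×10⁻¹⁹ J.
Energy delivered: (214 W m⁻²)(18.5×10⁻⁴ m²)(5106 s) = 2021 J.
Photons incident: 2021 / 4.029×10⁻¹⁹ = 5.016×10²¹, i.e. 5.016×10²¹/6.022×10²³ = 0.008329 mol.
Photons absorbed: 0.252 × 0.008329 = 0.002099 mol.
Φ = 2.04×10⁻⁵ mol / 0.002099 mol photons = 0.0097.

Φ = 0.0097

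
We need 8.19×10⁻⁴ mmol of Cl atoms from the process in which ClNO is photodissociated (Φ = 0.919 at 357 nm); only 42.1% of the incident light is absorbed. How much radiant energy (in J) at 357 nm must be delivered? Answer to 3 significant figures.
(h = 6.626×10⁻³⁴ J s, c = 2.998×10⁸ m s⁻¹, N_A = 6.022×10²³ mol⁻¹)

Product: 8.19×10⁻⁴ mmol = 8.19×10⁻⁷ mol.
Photons that must be absorbed: 8.19×10⁻⁷ / 0.919 = 8.912×10⁻⁷ mol.
Incident photons needed: 8.912×10⁻⁷ / 0.421 = 2.117×10⁻⁶ mol.
Photon energy: hc/λ = 5.564×10⁻¹⁹ J; per mole, 3.351×10⁵ J mol⁻¹.
Energy required: 2.117×10⁻⁶ × 3.351×10⁵ = 0.709 J.

0.709 J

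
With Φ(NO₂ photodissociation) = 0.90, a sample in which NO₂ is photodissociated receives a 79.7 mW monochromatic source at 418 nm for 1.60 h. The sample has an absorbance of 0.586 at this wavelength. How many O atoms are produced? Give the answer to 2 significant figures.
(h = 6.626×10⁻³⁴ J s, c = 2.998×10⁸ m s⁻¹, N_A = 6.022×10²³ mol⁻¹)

Photon energy at 418 nm: hc/λ = (6.626×10⁻³⁴)(2.998×10⁸)/(418×10⁻⁹) = 4.752×10⁻¹⁹ J.
Energy delivered: (79.7 mW)(5760 s) = 459.1 J.
Photons incident: 459.1 / 4.752×10⁻¹⁹ = 9.661×10²⁰, i.e. 9.661×10²⁰/6.022×10²³ = 0.001604 mol.
Fraction absorbed: 1 − 10^(−0.586) = 0.7406.
Photons absorbed: 0.7406 × 0.001604 = 0.001188 mol.
Product: Φ × n_abs = 0.90 × 0.001188 = 0.001069 mol.
As a count: 0.001069 × 6.022×10²³ = 6.4×10²⁰.

6.4×10²⁰ atoms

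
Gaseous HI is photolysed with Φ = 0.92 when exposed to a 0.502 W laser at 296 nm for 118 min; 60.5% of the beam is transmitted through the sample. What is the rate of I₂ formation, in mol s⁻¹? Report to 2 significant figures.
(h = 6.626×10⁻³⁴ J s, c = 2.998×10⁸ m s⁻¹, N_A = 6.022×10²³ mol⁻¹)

4.5×10⁻⁷ mol s⁻¹

Photon energy at 296 nm: hc/λ = (6.626×10⁻³⁴)(2.998×10⁸)/(296×10⁻⁹) = 6.711×10⁻¹⁹ J.
Energy delivered: (0.502 W)(7080 s) = 3554 J.
Photons incident: 3554 / 6.711×10⁻¹⁹ = 5.296×10²¹, i.e. 5.296×10²¹/6.022×10²³ = 0.008794 mol.
Fraction absorbed: 1 − 60.5/100 = 0.3950.
Photons absorbed: 0.3950 × 0.008794 = 0.003474 mol.
Product formed: 0.92 × 0.003474 = 0.003196 mol.
Rate: 0.003196 / 7080 s = 4.5×10⁻⁷ mol s⁻¹.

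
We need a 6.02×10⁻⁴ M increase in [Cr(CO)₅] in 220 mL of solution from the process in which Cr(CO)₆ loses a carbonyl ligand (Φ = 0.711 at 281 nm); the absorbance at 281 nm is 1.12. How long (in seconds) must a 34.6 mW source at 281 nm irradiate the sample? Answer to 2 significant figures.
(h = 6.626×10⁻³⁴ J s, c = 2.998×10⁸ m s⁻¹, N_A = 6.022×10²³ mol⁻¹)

Product: (6.02×10⁻⁴ M)(0.22 L) = 1.324×10⁻⁴ mol.
Photons that must be absorbed: 1.324×10⁻⁴ / 0.711 = 1.862×10⁻⁴ mol.
Fraction absorbed: 1 − 10^(−1.12) = 0.9241.
Incident photons needed: 1.862×10⁻⁴ / 0.9241 = 2.015×10⁻⁴ mol.
Photon energy: hc/λ = 7.069×10⁻¹⁹ J; per mole, 4.257×10⁵ J mol⁻¹.
Energy required: 2.015×10⁻⁴ × 4.257×10⁵ = 85.78 J.
Time: 85.78 J / 0.0346 W = 2500 s.

t ≈ 2500 s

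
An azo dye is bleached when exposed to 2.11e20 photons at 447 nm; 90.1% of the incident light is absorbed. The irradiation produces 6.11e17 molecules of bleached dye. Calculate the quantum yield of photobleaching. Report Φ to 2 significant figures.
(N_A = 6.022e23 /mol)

Product: 6.11e17 / 6.022e23 = 1.015e-6 mol.
Moles of photons: 2.11e20 / 6.022e23 = 3.504e-4 mol.
Photons absorbed: 0.901 × 3.504e-4 = 3.157e-4 mol.
Φ = 1.015e-6 mol / 3.157e-4 mol photons = 0.0032.

Φ = 0.0032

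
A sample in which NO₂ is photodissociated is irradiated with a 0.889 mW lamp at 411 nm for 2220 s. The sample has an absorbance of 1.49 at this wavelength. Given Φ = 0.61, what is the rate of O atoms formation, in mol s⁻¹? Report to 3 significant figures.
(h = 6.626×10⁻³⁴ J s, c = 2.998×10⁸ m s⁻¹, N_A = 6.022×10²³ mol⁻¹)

1.80×10⁻⁹ mol s⁻¹

Photon energy at 411 nm: hc/λ = (6.626×10⁻³⁴)(2.998×10⁸)/(411×10⁻⁹) = 4.833×10⁻¹⁹ J.
Energy delivered: (0.889 mW)(2220 s) = 1.974 J.
Photons incident: 1.974 / 4.833×10⁻¹⁹ = 4.084×10¹⁸, i.e. 4.084×10¹⁸/6.022×10²³ = 6.782×10⁻⁶ mol.
Fraction absorbed: 1 − 10^(−1.49) = 0.9676.
Photons absorbed: 0.9676 × 6.782×10⁻⁶ = 6.562×10⁻⁶ mol.
Product formed: 0.61 × 6.562×10⁻⁶ = 4.003×10⁻⁶ mol.
Rate: 4.003×10⁻⁶ / 2220 s = 1.80×10⁻⁹ mol s⁻¹.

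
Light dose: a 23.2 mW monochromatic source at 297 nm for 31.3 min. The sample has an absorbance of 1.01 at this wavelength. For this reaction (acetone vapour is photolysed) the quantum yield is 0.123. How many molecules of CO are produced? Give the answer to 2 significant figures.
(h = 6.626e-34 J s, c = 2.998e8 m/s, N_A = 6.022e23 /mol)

7.2e18 molecules

Photon energy at 297 nm: hc/λ = (6.626e-34)(2.998e8)/(297e-9) = 6.688e-19 J.
Energy delivered: (23.2 mW)(1878 s) = 43.57 J.
Photons incident: 43.57 / 6.688e-19 = 6.515e19, i.e. 6.515e19/6.022e23 = 1.082e-4 mol.
Fraction absorbed: 1 − 10^(−1.01) = 0.9023.
Photons absorbed: 0.9023 × 1.082e-4 = 9.763e-5 mol.
Product: Φ × n_abs = 0.123 × 9.763e-5 = 1.201e-5 mol.
As a count: 1.201e-5 × 6.022e23 = 7.2e18.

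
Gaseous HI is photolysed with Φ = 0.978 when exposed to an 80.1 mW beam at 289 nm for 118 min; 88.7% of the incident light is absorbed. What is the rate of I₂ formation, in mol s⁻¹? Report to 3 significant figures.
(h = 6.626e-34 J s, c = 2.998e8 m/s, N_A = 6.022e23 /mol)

Photon energy at 289 nm: hc/λ = (6.626e-34)(2.998e8)/(289e-9) = 6.874e-19 J.
Energy delivered: (80.1 mW)(7080 s) = 567.1 J.
Photons incident: 567.1 / 6.874e-19 = 8.250e20, i.e. 8.250e20/6.022e23 = 0.001370 mol.
Photons absorbed: 0.887 × 0.001370 = 0.001215 mol.
Product formed: 0.978 × 0.001215 = 0.001188 mol.
Rate: 0.001188 / 7080 s = 1.68e-7 mol s⁻¹.

1.68e-7 mol s⁻¹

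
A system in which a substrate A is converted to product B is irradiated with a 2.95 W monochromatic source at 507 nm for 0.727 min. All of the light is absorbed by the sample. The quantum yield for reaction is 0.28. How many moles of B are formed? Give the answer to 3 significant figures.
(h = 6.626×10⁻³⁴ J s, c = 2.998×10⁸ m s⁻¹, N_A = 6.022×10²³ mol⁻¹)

Photon energy at 507 nm: hc/λ = (6.626×10⁻³⁴)(2.998×10⁸)/(507×10⁻⁹) = 3.918×10⁻¹⁹ J.
Energy delivered: (2.95 W)(43.62 s) = 128.7 J.
Photons incident: 128.7 / 3.918×10⁻¹⁹ = 3.285×10²⁰, i.e. 3.285×10²⁰/6.022×10²³ = 5.455×10⁻⁴ mol.
Product: Φ × n_abs = 0.28 × 5.455×10⁻⁴ = 1.527×10⁻⁴ mol.

1.53×10⁻⁴ mol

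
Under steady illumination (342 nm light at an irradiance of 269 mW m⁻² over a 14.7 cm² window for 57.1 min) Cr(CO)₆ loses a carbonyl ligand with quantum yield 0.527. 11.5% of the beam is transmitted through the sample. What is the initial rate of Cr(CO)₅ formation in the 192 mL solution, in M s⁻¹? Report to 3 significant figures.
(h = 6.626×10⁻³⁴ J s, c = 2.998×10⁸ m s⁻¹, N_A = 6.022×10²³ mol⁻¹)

2.75×10⁻⁹ M s⁻¹

Photon energy at 342 nm: hc/λ = (6.626×10⁻³⁴)(2.998×10⁸)/(342×10⁻⁹) = 5.808×10⁻¹⁹ J.
Energy delivered: (269 mW m⁻²)(14.7×10⁻⁴ m²)(3426 s) = 1.355 J.
Photons incident: 1.355 / 5.808×10⁻¹⁹ = 2.333×10¹⁸, i.e. 2.333×10¹⁸/6.022×10²³ = 3.874×10⁻⁶ mol.
Fraction absorbed: 1 − 11.5/100 = 0.8850.
Photons absorbed: 0.8850 × 3.874×10⁻⁶ = 3.428×10⁻⁶ mol.
Product formed: 0.527 × 3.428×10⁻⁶ = 1.807×10⁻⁶ mol.
Rate: 1.807×10⁻⁶ mol / (3426 s × 0.192 L) = 2.75×10⁻⁹ M s⁻¹.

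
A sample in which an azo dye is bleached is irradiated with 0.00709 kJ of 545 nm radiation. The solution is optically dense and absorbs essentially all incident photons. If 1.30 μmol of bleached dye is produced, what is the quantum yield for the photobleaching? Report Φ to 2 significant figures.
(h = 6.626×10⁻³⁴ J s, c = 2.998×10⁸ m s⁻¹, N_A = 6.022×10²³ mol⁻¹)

Product: 1.30 μmol = 1.30×10⁻⁶ mol.
Photon energy at 545 nm: hc/λ = (6.626×10⁻³⁴)(2.998×10⁸)/(545×10⁻⁹) = 3.645×10⁻¹⁹ J.
Incident energy: 0.00709 kJ = 7.09 J.
Photons incident: 7.09 / 3.645×10⁻¹⁹ = 1.945×10¹⁹, i.e. 1.945×10¹⁹/6.022×10²³ = 3.230×10⁻⁵ mol.
Φ = 1.30×10⁻⁶ mol / 3.230×10⁻⁵ mol photons = 0.040.

Φ = 0.040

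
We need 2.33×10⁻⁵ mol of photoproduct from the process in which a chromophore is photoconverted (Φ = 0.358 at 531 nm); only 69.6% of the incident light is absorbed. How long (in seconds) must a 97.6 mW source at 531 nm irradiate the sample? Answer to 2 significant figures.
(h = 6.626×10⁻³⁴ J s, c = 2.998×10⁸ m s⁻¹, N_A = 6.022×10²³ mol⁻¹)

t ≈ 220 s

Photons that must be absorbed: 2.33×10⁻⁵ / 0.358 = 6.508×10⁻⁵ mol.
Incident photons needed: 6.508×10⁻⁵ / 0.696 = 9.351×10⁻⁵ mol.
Photon energy: hc/λ = 3.741×10⁻¹⁹ J; per mole, 2.253×10⁵ J mol⁻¹.
Energy required: 9.351×10⁻⁵ × 2.253×10⁵ = 21.07 J.
Time: 21.07 J / 0.0976 W = 220 s.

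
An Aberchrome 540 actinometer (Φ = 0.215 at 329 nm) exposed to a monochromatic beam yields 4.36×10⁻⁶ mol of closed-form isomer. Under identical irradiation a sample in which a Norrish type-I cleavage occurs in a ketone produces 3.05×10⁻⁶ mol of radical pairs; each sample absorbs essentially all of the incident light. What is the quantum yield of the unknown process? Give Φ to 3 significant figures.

Φ = 0.150

Photons absorbed by the actinometer: 4.36×10⁻⁶ / 0.215 = 2.028×10⁻⁵ mol.
Φ(unknown) = 3.05×10⁻⁶ / 2.028×10⁻⁵ = 0.150.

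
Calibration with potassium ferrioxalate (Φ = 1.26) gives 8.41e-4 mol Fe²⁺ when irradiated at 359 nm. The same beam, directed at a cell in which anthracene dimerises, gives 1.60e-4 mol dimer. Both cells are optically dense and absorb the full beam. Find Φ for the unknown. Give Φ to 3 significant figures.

Φ = 0.240

Photons absorbed by the actinometer: 8.41e-4 / 1.26 = 6.675e-4 mol.
Φ(unknown) = 1.60e-4 / 6.675e-4 = 0.240.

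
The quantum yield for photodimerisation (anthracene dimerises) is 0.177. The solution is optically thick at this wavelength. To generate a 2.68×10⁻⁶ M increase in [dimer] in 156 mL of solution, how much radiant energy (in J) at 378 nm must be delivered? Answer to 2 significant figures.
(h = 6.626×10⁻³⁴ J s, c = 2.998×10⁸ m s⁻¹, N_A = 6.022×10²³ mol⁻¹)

0.75 J

Product: (2.68×10⁻⁶ M)(0.156 L) = 4.181×10⁻⁷ mol.
Photons that must be absorbed: 4.181×10⁻⁷ / 0.177 = 2.362×10⁻⁶ mol.
Photon energy: hc/λ = 5.255×10⁻¹⁹ J; per mole, 3.165×10⁵ J mol⁻¹.
Energy required: 2.362×10⁻⁶ × 3.165×10⁵ = 0.75 J.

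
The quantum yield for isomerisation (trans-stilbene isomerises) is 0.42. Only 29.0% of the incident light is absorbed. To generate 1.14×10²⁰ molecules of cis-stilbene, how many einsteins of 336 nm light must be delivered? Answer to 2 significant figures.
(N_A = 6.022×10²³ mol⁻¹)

0.0016 einstein

Product: 1.14×10²⁰ / 6.022×10²³ = 1.893×10⁻⁴ mol.
Photons that must be absorbed: 1.893×10⁻⁴ / 0.42 = 4.507×10⁻⁴ mol.
Incident photons needed: 4.507×10⁻⁴ / 0.290 = 0.001554 mol.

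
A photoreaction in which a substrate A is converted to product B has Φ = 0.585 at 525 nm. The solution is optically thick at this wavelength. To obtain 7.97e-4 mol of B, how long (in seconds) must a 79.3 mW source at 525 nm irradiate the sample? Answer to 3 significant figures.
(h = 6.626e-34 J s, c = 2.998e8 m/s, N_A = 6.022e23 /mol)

Photons that must be absorbed: 7.97e-4 / 0.585 = 0.001362 mol.
Photon energy: hc/λ = 3.784e-19 J; per mole, 2.279e5 J mol⁻¹.
Energy required: 0.001362 × 2.279e5 = 310.4 J.
Time: 310.4 J / 0.0793 W = 3910 s.

t ≈ 3910 s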